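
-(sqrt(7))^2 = -7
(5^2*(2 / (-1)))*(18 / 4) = -225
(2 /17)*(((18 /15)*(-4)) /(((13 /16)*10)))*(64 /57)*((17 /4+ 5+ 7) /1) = -2048 /1615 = -1.27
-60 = -60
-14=-14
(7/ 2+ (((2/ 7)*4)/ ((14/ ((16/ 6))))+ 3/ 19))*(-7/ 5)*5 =-21649/ 798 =-27.13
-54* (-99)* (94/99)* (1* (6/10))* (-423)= -6441444/5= -1288288.80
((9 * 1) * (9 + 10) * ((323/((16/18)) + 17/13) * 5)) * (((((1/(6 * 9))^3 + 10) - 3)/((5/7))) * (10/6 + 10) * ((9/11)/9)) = 194602264866065/60046272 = 3240871.72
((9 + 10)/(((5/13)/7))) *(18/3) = 10374/5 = 2074.80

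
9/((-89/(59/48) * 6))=-59/2848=-0.02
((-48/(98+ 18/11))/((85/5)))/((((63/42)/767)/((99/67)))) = -3341052/156043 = -21.41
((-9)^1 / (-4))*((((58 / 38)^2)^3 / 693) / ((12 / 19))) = 594823321 / 9151661904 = 0.06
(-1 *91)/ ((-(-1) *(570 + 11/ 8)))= -104/ 653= -0.16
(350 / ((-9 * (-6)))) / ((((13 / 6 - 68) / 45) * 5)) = -0.89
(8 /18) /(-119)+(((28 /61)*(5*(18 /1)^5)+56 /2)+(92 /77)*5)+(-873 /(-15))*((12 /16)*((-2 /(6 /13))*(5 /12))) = 7123446536389 /1642608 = 4336668.60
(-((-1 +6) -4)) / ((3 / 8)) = -8 / 3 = -2.67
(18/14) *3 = 27/7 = 3.86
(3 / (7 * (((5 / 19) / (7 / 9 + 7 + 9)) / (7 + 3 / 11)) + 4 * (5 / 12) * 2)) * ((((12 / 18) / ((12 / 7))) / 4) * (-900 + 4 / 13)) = -469781536 / 5994547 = -78.37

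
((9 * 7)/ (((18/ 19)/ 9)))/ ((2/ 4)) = 1197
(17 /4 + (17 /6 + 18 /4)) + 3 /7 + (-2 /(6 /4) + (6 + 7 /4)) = 129 /7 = 18.43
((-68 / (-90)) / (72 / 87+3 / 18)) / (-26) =-0.03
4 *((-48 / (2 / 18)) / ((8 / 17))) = -3672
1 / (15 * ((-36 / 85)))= -17 / 108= -0.16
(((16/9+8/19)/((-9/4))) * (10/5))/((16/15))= -940/513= -1.83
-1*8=-8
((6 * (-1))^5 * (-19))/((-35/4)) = -590976/35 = -16885.03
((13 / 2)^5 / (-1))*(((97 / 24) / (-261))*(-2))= -36015421 / 100224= -359.35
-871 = -871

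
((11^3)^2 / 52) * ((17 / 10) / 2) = 30116537 / 1040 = 28958.21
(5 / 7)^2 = 25 / 49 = 0.51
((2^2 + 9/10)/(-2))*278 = -6811/10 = -681.10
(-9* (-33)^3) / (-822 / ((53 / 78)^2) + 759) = -302841099 / 956339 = -316.67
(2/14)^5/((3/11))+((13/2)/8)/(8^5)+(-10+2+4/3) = -58742581893/8811708416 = -6.67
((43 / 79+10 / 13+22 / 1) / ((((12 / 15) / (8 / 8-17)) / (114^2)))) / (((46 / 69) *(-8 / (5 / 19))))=307068975 / 1027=298996.08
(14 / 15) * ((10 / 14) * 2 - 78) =-1072 / 15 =-71.47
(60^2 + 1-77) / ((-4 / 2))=-1762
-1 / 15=-0.07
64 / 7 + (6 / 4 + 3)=191 / 14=13.64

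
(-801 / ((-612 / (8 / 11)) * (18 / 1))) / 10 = 89 / 16830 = 0.01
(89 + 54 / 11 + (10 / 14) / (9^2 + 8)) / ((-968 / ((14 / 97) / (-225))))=107269 / 1723578450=0.00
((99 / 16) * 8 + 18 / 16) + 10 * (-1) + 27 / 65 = 21341 / 520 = 41.04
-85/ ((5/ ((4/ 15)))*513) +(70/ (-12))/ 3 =-30061/ 15390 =-1.95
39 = 39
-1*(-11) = 11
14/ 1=14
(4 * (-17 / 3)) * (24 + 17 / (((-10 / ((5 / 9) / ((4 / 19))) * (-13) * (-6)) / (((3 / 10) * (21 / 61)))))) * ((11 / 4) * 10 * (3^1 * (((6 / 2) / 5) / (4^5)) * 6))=-5123668539 / 32481280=-157.74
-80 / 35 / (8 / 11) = -22 / 7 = -3.14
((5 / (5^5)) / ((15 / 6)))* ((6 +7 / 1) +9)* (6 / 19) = 264 / 59375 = 0.00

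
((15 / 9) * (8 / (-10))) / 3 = -4 / 9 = -0.44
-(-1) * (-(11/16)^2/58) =-0.01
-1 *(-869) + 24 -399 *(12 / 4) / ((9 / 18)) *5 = -11077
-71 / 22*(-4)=142 / 11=12.91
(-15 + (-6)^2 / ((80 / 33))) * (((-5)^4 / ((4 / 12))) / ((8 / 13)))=-14625 / 32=-457.03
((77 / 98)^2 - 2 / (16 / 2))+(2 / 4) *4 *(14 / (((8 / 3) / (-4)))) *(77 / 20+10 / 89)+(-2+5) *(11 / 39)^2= -3666172309 / 22110270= -165.81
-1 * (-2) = 2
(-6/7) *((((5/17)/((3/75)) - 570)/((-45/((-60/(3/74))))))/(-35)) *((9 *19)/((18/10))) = -43052.07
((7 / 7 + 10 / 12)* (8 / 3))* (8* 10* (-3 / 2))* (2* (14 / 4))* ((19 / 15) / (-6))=23408 / 27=866.96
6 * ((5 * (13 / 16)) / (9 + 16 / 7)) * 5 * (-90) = -307125 / 316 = -971.91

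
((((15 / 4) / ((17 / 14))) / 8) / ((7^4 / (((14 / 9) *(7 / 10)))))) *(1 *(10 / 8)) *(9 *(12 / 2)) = 0.01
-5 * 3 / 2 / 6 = -5 / 4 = -1.25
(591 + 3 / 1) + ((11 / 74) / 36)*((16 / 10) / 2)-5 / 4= 3947737 / 6660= 592.75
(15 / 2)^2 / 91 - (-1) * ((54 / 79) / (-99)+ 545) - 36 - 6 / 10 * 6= 506.01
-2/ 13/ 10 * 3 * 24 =-72/ 65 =-1.11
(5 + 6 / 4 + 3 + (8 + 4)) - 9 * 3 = -11 / 2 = -5.50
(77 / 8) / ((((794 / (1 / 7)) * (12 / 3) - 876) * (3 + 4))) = 11 / 170848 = 0.00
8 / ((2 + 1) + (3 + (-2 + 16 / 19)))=38 / 23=1.65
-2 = -2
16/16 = 1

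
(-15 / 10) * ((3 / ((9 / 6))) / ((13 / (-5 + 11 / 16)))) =207 / 208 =1.00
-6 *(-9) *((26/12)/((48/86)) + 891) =386589/8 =48323.62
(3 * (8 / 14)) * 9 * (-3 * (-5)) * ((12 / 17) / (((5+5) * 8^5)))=243 / 487424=0.00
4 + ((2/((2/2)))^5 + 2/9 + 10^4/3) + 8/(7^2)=1486046/441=3369.72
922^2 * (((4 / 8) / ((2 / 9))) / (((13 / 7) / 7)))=7209366.23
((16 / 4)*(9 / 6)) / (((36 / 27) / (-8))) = -36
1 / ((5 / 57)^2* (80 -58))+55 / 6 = 15.07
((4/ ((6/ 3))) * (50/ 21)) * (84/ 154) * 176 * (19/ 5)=12160/ 7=1737.14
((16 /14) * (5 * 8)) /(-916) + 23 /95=29269 /152285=0.19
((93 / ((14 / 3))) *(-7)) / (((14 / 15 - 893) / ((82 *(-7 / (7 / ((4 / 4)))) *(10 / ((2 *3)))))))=-285975 / 13381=-21.37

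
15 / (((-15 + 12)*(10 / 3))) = -3 / 2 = -1.50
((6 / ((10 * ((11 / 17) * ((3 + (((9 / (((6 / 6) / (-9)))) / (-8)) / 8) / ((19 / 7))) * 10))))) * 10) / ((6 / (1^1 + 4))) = 10336 / 46365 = 0.22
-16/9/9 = -16/81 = -0.20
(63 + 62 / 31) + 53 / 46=66.15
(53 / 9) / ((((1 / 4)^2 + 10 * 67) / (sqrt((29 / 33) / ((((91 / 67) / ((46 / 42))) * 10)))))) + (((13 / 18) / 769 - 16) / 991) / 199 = -221459 / 2729766978 + 424 * sqrt(63905270) / 1448782335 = 0.00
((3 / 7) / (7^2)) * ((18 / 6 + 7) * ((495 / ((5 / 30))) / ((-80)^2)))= 891 / 21952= 0.04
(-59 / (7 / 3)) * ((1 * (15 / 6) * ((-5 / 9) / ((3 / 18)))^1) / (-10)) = -295 / 14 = -21.07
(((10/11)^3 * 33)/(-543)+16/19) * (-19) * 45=-14913720/21901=-680.96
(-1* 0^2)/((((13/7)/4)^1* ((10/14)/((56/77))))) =0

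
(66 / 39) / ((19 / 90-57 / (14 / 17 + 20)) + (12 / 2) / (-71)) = -4147110 / 6397651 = -0.65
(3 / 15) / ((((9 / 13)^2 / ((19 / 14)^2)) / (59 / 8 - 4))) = 61009 / 23520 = 2.59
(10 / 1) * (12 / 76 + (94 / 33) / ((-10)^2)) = 5843 / 3135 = 1.86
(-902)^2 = 813604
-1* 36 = -36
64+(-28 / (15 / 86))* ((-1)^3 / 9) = 11048 / 135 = 81.84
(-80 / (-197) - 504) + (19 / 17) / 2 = -3369329 / 6698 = -503.04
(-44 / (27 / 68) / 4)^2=767.50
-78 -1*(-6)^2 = -114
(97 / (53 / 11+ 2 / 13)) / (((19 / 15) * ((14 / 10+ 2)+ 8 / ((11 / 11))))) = 346775 / 256671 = 1.35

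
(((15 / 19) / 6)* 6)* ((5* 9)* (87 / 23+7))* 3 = 502200 / 437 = 1149.20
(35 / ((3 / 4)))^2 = 19600 / 9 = 2177.78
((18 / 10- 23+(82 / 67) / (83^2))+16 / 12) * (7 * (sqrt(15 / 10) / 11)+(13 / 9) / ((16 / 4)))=-481405904 * sqrt(6) / 76157895- 447019768 / 62311005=-22.66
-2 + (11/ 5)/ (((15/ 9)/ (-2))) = -116/ 25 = -4.64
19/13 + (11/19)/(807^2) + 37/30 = 4334931857/1608585030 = 2.69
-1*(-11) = 11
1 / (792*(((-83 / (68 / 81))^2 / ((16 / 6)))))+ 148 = 1986755336548 / 13424022513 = 148.00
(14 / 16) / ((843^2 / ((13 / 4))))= 91 / 22740768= 0.00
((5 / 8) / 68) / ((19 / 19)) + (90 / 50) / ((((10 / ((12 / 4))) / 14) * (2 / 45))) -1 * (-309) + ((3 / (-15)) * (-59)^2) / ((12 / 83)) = -35383997 / 8160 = -4336.27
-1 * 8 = -8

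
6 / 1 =6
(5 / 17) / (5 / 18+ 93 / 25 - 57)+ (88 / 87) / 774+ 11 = 150110437951 / 13651668423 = 11.00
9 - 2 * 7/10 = 38/5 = 7.60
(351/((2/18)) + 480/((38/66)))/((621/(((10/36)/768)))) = 42145/18123264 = 0.00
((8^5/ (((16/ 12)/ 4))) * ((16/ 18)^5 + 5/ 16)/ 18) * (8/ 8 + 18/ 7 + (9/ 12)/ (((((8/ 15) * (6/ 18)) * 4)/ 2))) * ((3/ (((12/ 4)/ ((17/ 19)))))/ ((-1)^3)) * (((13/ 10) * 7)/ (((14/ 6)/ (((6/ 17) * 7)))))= -232007.84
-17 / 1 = -17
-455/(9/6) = -910/3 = -303.33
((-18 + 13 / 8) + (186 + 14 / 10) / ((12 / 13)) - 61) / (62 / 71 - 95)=-1070467 / 801960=-1.33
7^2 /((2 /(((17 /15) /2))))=833 /60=13.88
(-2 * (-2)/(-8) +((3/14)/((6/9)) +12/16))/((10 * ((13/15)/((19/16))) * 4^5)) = 57/745472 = 0.00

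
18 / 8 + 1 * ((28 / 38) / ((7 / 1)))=179 / 76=2.36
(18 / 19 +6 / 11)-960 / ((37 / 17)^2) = -57557832 / 286121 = -201.17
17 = 17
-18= -18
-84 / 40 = -21 / 10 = -2.10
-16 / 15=-1.07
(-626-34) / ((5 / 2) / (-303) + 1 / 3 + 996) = -399960 / 603773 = -0.66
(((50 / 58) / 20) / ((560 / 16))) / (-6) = -1 / 4872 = -0.00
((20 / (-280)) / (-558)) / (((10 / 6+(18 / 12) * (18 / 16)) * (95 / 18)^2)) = 432 / 315306425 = 0.00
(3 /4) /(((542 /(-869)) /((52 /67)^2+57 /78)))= -405636165 /253035952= -1.60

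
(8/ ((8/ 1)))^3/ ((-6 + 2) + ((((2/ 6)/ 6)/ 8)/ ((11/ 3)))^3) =-147197952/ 588791807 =-0.25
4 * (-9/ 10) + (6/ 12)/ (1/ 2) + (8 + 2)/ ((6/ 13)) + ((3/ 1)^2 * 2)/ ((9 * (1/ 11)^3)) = 40216/ 15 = 2681.07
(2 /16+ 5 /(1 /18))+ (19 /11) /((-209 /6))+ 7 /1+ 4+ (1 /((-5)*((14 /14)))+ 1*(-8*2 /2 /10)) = 96873 /968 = 100.08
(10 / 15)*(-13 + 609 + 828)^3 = 5775106048 / 3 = 1925035349.33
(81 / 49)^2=6561 / 2401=2.73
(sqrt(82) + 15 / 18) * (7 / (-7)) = -sqrt(82) - 5 / 6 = -9.89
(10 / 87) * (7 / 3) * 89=6230 / 261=23.87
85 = 85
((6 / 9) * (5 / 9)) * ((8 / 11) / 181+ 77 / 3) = 1533310 / 161271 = 9.51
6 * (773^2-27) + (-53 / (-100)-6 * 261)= 358344653 / 100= 3583446.53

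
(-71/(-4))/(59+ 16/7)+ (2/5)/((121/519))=189263/94380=2.01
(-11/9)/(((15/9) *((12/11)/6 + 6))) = -121/1020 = -0.12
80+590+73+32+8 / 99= 76733 / 99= 775.08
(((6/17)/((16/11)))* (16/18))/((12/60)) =55/51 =1.08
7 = 7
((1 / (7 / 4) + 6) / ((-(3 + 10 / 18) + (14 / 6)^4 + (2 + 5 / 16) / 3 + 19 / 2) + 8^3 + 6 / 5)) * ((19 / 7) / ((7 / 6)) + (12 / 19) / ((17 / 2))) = 11326443840 / 394534142359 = 0.03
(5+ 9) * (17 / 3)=79.33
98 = 98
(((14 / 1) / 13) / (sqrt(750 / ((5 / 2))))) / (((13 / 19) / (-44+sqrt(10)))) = 133*sqrt(3)*(-44+sqrt(10)) / 2535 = -3.71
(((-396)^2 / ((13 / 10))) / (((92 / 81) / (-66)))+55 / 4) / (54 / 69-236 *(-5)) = -8383366915 / 1412216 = -5936.32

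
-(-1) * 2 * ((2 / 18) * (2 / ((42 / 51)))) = 0.54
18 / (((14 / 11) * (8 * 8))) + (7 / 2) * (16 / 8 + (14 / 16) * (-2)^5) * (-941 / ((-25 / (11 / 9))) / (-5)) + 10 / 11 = 4648150373 / 5544000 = 838.41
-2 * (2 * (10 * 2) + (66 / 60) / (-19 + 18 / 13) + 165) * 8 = -3754456 / 1145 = -3279.00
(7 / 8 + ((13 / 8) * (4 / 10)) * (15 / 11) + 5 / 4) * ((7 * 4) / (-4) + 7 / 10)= -3339 / 176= -18.97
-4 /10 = -2 /5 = -0.40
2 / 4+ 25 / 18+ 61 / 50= 1399 / 450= 3.11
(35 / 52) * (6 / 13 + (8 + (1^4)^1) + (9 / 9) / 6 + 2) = 31745 / 4056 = 7.83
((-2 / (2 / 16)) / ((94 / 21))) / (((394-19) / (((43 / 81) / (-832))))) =301 / 49491000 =0.00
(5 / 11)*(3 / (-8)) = -15 / 88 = -0.17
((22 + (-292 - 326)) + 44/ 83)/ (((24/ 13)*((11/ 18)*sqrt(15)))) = -160628*sqrt(15)/ 4565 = -136.28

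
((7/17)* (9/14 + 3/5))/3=0.17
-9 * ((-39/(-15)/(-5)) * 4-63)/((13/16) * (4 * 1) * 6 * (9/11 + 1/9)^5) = 46417824335619/1071007475200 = 43.34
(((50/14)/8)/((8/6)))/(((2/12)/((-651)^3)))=-8868035925/16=-554252245.31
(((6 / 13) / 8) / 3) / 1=1 / 52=0.02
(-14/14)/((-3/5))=1.67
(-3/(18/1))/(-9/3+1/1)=1/12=0.08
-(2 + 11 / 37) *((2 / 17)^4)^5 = -0.00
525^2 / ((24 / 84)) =1929375 / 2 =964687.50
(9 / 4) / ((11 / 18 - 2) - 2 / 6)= -81 / 62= -1.31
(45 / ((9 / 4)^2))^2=6400 / 81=79.01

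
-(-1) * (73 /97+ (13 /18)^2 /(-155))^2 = 13320069210889 /23729953395600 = 0.56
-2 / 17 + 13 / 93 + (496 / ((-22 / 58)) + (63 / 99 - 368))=-2648140 / 1581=-1674.98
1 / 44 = 0.02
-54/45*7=-42/5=-8.40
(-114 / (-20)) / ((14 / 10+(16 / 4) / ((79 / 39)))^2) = 1778685 / 3553778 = 0.50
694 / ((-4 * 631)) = -347 / 1262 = -0.27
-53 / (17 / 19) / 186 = -1007 / 3162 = -0.32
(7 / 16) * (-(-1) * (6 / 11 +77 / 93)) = 9835 / 16368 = 0.60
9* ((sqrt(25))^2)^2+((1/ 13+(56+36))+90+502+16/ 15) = 1230478/ 195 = 6310.14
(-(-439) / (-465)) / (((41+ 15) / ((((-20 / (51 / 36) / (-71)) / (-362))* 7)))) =439 / 6772477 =0.00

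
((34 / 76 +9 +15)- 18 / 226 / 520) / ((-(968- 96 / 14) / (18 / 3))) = -573170829 / 3755704160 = -0.15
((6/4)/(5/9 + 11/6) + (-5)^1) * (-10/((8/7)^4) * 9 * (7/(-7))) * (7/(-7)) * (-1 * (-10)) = 2306.56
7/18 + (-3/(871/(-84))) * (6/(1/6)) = 169393/15678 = 10.80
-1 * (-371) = 371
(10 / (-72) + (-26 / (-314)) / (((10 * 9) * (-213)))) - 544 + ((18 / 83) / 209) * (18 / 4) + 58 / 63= -397049638603979 / 730927294020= -543.21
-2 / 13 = -0.15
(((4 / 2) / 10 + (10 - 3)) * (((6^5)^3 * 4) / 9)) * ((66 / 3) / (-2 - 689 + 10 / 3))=-496515343712256 / 10315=-48135273263.43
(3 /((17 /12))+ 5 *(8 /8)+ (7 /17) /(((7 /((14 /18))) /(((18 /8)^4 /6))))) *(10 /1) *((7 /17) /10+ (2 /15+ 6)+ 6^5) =252632964577 /443904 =569116.22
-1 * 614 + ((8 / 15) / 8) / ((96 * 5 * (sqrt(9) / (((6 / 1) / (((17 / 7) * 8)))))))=-300614393 / 489600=-614.00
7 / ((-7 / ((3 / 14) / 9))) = -1 / 42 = -0.02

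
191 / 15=12.73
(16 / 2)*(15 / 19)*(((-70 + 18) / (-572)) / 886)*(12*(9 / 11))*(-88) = -51840 / 92587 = -0.56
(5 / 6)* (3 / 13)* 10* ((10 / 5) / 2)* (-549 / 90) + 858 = 846.27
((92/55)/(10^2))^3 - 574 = -1492175769083/2599609375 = -574.00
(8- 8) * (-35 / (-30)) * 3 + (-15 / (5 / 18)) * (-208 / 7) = 11232 / 7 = 1604.57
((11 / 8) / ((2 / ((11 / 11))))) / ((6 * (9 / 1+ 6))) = 11 / 1440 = 0.01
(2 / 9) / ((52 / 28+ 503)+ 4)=7 / 16029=0.00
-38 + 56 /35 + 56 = 98 /5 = 19.60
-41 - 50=-91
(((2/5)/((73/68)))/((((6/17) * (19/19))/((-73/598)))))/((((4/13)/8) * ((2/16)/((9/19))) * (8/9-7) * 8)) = 31212/120175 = 0.26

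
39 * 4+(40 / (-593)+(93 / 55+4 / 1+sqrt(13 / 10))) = 162.76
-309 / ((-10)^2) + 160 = 15691 / 100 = 156.91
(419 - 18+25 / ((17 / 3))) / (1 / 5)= 2027.06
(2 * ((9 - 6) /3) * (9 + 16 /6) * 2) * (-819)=-38220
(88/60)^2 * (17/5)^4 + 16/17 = 689460788/2390625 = 288.40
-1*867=-867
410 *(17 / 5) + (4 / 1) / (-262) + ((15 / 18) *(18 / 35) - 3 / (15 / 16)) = 6378713 / 4585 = 1391.21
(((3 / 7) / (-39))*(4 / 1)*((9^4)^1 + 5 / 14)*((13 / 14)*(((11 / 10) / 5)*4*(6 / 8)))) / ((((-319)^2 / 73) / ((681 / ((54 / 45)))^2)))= -1036615128009 / 25384744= -40836.15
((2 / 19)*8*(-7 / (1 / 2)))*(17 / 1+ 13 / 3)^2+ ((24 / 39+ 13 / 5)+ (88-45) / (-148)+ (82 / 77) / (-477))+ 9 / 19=-11999230314811 / 2237775540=-5362.12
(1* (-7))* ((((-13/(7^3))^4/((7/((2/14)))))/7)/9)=-0.00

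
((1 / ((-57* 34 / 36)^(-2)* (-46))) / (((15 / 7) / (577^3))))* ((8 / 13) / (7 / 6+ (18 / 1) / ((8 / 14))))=-20041604342857 / 188370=-106394884.23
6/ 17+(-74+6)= -1150/ 17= -67.65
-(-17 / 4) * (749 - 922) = -2941 / 4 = -735.25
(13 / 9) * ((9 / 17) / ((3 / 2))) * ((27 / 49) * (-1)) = -234 / 833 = -0.28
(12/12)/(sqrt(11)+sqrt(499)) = 1/(sqrt(11)+sqrt(499)) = 0.04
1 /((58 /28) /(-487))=-6818 /29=-235.10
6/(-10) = -0.60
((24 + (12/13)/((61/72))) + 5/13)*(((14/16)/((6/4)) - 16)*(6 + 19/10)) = -59047523/19032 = -3102.54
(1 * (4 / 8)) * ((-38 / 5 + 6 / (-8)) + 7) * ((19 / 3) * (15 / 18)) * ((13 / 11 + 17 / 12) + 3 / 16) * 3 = -83847 / 2816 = -29.78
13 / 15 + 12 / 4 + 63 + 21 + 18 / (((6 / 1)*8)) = 10589 / 120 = 88.24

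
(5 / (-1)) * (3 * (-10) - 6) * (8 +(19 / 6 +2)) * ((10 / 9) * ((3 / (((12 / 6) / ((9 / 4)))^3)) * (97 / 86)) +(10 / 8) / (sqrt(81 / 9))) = 150528575 / 11008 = 13674.47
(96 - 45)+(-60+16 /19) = -155 /19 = -8.16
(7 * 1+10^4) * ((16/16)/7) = 1429.57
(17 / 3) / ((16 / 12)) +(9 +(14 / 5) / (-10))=1297 / 100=12.97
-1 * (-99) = 99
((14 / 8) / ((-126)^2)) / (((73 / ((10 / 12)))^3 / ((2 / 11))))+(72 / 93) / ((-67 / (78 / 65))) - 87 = -3788637284043267443 / 43540615439133120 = -87.01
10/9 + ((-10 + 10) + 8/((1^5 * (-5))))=-22/45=-0.49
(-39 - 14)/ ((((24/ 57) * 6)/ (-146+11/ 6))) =3024.50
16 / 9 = 1.78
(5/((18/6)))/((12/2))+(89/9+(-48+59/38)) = -2068/57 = -36.28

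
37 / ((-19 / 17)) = -629 / 19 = -33.11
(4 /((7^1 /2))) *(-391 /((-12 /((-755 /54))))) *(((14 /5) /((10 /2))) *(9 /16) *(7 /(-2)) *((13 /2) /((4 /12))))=5372731 /480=11193.19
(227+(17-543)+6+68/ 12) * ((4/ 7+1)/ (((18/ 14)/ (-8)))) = 75856/ 27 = 2809.48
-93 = -93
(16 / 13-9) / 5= -101 / 65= -1.55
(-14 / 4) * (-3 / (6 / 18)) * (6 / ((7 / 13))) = 351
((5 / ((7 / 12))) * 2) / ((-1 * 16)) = -15 / 14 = -1.07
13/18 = 0.72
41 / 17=2.41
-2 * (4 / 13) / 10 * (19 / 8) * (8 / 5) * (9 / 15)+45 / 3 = 24147 / 1625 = 14.86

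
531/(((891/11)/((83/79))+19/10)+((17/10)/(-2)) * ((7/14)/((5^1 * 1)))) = 2938200/436643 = 6.73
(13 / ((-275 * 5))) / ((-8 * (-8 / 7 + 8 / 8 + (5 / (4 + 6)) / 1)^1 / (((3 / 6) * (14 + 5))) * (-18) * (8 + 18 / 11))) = -0.00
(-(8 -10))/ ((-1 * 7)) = -2/ 7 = -0.29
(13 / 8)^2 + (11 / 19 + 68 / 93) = 446783 / 113088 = 3.95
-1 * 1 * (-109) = 109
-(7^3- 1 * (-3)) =-346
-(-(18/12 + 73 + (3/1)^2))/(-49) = -167/98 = -1.70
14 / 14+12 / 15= 9 / 5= 1.80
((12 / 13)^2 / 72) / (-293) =-2 / 49517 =-0.00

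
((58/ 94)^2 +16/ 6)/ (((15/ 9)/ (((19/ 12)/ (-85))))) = -76741/ 2253180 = -0.03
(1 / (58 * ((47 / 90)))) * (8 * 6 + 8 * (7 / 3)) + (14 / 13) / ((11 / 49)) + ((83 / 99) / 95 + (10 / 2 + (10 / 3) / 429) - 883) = -145147236293 / 166647195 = -870.99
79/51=1.55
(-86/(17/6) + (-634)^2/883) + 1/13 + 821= 1245.94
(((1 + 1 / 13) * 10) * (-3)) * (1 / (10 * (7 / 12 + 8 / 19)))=-9576 / 2977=-3.22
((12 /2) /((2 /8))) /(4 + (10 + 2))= 1.50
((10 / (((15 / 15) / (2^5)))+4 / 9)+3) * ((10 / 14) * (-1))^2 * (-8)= -582200 / 441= -1320.18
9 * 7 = 63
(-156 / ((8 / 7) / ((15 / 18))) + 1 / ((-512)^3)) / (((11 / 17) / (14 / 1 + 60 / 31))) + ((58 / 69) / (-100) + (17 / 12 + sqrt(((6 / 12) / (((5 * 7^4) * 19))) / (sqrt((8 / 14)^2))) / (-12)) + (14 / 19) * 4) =-699282784568212379 / 250009039667200 - sqrt(1330) / 223440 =-2797.03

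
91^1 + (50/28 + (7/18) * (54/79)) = 102915/1106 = 93.05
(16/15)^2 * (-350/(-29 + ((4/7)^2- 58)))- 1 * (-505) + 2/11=214336987/420453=509.78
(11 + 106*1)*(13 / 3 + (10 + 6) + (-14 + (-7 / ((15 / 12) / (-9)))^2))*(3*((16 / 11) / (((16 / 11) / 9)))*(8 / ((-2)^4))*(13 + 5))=1809983799 / 25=72399351.96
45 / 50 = 9 / 10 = 0.90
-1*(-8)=8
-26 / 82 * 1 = -13 / 41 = -0.32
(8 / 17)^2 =64 / 289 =0.22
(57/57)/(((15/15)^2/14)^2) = 196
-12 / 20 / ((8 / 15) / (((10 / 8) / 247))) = -45 / 7904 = -0.01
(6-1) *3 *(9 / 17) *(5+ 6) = 1485 / 17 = 87.35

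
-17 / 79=-0.22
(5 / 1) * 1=5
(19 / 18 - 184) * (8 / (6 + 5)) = -13172 / 99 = -133.05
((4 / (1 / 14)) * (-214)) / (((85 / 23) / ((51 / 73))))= -826896 / 365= -2265.47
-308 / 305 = -1.01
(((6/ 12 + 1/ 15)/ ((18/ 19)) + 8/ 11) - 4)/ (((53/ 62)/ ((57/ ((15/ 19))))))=-225.90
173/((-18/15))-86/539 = -466751/3234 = -144.33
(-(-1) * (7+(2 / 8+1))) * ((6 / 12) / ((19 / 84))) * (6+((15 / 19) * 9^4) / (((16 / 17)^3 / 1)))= 335398028427 / 2957312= 113413.14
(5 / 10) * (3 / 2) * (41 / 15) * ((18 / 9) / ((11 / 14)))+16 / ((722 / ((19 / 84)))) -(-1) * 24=641303 / 21945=29.22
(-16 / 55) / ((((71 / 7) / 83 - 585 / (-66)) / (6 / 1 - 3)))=-55776 / 574285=-0.10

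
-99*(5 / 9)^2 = -30.56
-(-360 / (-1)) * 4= -1440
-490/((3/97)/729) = -11549790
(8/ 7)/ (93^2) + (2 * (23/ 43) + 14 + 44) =153779564/ 2603349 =59.07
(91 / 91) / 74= 1 / 74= 0.01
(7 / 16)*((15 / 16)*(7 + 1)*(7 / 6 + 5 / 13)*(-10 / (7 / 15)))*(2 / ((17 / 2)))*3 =-136125 / 1768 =-76.99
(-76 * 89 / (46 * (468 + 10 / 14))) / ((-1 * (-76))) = -623 / 150926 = -0.00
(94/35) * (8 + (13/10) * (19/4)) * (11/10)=41877/1000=41.88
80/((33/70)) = 5600/33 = 169.70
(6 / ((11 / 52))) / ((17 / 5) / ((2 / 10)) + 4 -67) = -156 / 253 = -0.62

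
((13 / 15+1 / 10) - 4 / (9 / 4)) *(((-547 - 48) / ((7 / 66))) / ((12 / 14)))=95557 / 18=5308.72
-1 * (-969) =969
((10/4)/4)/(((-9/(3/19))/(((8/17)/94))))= -5/91086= -0.00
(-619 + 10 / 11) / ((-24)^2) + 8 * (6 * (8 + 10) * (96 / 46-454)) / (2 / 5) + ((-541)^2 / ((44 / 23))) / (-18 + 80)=-4398600686399 / 4517568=-973665.63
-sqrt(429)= -20.71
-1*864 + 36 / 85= -73404 / 85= -863.58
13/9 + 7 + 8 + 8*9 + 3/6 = 88.94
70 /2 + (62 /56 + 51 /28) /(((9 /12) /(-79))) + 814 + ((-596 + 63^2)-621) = 69143 /21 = 3292.52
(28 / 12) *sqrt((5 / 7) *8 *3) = 2 *sqrt(210) / 3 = 9.66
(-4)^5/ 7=-1024/ 7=-146.29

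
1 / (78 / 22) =11 / 39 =0.28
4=4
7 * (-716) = -5012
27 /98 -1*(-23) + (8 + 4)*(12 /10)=37.68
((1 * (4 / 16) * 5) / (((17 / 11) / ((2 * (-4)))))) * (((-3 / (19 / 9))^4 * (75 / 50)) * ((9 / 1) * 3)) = -2367569655 / 2215457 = -1068.66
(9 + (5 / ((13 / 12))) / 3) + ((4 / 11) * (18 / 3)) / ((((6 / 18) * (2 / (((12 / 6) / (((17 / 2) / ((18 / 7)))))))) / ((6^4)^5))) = 123197914796362218629 / 17017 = 7239696468023871.34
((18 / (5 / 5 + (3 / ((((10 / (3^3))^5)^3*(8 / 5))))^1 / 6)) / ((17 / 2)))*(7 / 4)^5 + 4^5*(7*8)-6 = 411386802076798063488209954 / 7174767201623453268133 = 57338.00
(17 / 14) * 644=782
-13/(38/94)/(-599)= 611/11381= 0.05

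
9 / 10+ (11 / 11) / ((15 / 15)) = 19 / 10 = 1.90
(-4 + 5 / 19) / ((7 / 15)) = -1065 / 133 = -8.01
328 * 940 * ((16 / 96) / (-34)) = -77080 / 51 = -1511.37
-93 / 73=-1.27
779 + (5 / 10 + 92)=1743 / 2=871.50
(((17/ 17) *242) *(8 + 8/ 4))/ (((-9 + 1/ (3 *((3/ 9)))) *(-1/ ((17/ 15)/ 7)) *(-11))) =-187/ 42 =-4.45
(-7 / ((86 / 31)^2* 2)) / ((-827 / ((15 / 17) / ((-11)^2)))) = 100905 / 25163248088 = 0.00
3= 3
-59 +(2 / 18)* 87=-148 / 3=-49.33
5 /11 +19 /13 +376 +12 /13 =54174 /143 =378.84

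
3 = 3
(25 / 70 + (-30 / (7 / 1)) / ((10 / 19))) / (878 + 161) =-0.01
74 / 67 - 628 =-42002 / 67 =-626.90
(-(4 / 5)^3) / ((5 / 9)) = -576 / 625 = -0.92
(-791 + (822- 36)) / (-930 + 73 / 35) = 175 / 32477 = 0.01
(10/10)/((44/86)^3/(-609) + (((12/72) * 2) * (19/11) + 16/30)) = 2663086965/2953019903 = 0.90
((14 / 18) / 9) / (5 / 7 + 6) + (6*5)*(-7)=-799421 / 3807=-209.99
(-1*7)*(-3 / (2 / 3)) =63 / 2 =31.50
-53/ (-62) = 53/ 62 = 0.85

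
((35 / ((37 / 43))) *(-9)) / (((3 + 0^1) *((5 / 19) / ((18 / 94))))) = -154413 / 1739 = -88.79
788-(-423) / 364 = 789.16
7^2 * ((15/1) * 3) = 2205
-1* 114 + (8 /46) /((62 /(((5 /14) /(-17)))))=-9672563 /84847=-114.00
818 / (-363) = -818 / 363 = -2.25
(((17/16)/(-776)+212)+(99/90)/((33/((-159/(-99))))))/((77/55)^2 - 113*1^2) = -1.91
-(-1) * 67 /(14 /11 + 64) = 737 /718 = 1.03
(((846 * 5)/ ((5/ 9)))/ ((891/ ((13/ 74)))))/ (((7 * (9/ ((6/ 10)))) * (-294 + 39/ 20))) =-2444/ 49923027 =-0.00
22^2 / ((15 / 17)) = 8228 / 15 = 548.53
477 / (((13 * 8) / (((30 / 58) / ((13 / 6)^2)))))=64395 / 127426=0.51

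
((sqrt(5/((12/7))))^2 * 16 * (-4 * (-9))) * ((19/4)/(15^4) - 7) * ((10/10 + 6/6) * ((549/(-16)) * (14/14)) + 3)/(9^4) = 69456569/590490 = 117.63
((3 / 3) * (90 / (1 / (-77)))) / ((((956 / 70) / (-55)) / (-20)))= -558169.46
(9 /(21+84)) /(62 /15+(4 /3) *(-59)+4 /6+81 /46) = -414 /348271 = -0.00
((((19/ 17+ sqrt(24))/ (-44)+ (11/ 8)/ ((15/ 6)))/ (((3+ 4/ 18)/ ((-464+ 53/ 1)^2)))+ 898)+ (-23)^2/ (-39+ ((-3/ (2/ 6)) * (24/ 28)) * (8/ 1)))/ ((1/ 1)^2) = 217114226171/ 7646430 - 1520289 * sqrt(6)/ 638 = 22557.31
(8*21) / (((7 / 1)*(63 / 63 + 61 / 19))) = 57 / 10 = 5.70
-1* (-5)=5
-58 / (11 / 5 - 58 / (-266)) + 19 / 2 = -11647 / 804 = -14.49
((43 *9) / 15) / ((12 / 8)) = 17.20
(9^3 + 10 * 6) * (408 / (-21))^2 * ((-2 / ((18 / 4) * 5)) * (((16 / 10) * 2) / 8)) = -38915584 / 3675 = -10589.27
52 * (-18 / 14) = -468 / 7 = -66.86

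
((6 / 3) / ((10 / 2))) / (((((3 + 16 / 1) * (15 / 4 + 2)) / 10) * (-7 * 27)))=-16 / 82593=-0.00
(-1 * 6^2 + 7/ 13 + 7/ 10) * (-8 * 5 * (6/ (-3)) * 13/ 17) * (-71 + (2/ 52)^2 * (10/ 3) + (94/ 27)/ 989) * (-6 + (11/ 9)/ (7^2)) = -1795219008924260/ 1990147887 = -902053.07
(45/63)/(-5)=-1/7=-0.14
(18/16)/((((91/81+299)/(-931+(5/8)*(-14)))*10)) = -2740311/7779200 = -0.35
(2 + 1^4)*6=18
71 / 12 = 5.92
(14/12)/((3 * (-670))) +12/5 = 2.40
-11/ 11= -1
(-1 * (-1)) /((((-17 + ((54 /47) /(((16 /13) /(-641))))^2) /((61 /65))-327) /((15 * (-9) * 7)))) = -0.00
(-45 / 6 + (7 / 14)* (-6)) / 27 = -7 / 18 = -0.39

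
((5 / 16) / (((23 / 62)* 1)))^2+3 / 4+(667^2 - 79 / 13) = 195806073589 / 440128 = 444884.38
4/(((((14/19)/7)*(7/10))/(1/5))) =10.86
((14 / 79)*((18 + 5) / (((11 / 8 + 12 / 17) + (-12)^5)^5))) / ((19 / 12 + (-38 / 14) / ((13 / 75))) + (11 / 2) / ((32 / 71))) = 261753823700189184 / 114732838302642405795185867069274756845060833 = 0.00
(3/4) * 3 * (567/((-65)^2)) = 5103/16900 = 0.30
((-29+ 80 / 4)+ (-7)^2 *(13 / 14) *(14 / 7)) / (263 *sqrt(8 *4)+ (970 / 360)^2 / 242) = -5901926976 / 5310291399648871+ 206960026116096 *sqrt(2) / 5310291399648871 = 0.06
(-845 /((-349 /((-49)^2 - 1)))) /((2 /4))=4056000 /349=11621.78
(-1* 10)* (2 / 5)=-4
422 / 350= 211 / 175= 1.21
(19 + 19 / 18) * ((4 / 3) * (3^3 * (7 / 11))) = 459.45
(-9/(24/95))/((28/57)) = -16245/224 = -72.52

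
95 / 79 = 1.20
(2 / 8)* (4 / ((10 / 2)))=1 / 5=0.20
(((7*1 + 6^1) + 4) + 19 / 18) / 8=325 / 144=2.26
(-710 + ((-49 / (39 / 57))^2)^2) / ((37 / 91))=64692399.58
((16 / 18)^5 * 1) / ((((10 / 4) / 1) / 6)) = 131072 / 98415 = 1.33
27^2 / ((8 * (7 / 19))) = 13851 / 56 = 247.34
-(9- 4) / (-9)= 5 / 9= 0.56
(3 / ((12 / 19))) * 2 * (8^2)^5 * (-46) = -469225177088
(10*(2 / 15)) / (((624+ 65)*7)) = 0.00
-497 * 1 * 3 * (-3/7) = 639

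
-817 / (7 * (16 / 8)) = -817 / 14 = -58.36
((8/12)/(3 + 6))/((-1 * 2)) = -1/27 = -0.04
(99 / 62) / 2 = 99 / 124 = 0.80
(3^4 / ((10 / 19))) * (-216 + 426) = 32319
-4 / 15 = -0.27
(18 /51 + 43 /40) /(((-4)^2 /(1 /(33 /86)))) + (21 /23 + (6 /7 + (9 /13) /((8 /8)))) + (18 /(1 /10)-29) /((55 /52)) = 54653981413 /375735360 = 145.46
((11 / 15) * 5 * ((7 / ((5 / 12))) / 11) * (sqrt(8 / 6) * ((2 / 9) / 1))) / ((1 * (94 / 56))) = 3136 * sqrt(3) / 6345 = 0.86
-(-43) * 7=301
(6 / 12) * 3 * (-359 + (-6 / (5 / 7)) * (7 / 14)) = -2724 / 5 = -544.80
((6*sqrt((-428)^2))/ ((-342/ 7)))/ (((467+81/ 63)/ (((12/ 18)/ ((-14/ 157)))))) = 235186/ 280269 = 0.84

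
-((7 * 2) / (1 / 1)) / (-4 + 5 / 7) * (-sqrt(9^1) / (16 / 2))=-1.60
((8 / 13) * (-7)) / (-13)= 56 / 169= 0.33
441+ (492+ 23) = 956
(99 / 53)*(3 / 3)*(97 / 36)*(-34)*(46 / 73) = -417197 / 3869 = -107.83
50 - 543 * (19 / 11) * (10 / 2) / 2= -50485 / 22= -2294.77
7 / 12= 0.58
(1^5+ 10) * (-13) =-143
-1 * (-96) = 96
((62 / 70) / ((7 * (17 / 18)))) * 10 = 1116 / 833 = 1.34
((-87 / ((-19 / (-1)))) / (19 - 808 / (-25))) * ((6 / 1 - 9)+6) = -6525 / 24377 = -0.27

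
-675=-675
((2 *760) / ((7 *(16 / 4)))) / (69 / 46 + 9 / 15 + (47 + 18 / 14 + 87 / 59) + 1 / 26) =728650 / 696611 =1.05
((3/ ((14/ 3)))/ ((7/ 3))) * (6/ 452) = 81/ 22148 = 0.00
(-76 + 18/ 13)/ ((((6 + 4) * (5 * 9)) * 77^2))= -97/ 3468465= -0.00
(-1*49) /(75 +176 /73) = -3577 /5651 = -0.63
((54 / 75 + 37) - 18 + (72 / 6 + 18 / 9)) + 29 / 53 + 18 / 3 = 40.27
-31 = -31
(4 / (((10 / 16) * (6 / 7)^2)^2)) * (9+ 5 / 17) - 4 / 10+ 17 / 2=12697141 / 68850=184.42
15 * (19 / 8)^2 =5415 / 64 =84.61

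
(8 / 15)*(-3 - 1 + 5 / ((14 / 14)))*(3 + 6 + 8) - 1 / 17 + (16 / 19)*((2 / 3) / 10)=8783 / 969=9.06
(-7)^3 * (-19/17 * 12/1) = 78204/17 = 4600.24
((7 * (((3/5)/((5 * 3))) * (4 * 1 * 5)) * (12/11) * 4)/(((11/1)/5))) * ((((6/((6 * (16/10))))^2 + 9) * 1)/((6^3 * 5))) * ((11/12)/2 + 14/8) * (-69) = -14.72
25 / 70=5 / 14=0.36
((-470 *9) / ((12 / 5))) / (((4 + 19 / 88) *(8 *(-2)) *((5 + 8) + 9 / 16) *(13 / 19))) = 2946900 / 1046591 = 2.82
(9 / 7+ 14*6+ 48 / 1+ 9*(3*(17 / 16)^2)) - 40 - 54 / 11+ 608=14327807 / 19712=726.86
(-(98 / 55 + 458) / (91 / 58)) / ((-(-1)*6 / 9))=-439.57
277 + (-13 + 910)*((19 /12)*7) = 40875 /4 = 10218.75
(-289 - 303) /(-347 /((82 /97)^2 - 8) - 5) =-40580416 /2922183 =-13.89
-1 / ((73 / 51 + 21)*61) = -51 / 69784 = -0.00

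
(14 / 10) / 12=7 / 60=0.12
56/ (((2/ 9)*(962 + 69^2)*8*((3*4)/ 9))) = 189/ 45784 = 0.00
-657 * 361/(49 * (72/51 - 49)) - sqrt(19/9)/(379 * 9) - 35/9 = 97.82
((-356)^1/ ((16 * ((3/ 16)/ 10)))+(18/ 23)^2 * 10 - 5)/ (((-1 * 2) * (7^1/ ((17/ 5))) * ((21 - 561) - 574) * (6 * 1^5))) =-6396947/ 148505112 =-0.04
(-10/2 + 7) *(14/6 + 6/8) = 37/6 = 6.17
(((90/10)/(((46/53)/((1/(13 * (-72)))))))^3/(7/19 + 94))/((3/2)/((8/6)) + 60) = -2828663/11999763165451776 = -0.00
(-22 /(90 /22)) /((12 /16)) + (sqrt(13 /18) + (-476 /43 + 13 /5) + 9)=-38546 /5805 + sqrt(26) /6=-5.79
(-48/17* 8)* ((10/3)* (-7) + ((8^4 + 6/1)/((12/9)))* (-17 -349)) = 432392576/17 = 25434857.41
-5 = -5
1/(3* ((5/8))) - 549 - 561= -16642/15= -1109.47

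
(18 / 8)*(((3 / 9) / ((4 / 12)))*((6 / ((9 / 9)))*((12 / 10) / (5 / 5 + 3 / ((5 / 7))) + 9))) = 1620 / 13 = 124.62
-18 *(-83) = 1494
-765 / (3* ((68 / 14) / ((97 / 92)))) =-55.35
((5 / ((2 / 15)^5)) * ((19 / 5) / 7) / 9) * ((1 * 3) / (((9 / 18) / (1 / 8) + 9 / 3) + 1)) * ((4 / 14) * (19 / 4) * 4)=91378125 / 6272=14569.22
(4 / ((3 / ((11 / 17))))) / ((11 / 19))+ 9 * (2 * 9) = 8338 / 51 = 163.49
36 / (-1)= -36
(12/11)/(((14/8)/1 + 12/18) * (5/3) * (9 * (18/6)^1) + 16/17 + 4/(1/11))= 816/114961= 0.01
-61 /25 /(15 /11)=-1.79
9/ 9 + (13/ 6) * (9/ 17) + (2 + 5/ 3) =593/ 102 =5.81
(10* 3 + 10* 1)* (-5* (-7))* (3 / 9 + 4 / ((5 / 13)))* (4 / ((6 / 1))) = 90160 / 9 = 10017.78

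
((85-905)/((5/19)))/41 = -76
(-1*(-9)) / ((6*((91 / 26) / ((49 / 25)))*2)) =21 / 50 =0.42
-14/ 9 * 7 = -10.89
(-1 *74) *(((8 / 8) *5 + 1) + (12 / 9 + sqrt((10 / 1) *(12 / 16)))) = -1628 / 3 - 37 *sqrt(30) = -745.32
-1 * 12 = -12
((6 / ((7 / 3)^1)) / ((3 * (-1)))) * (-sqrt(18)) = 18 * sqrt(2) / 7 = 3.64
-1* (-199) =199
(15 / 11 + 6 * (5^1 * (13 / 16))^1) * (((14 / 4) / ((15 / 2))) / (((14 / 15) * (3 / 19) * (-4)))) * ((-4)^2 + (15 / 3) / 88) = -20269485 / 61952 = -327.18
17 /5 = 3.40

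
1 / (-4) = -1 / 4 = -0.25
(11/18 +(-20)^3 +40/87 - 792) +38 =-4569029/522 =-8752.93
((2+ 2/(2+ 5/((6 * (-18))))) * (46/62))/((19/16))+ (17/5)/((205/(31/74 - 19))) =596133791/377062486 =1.58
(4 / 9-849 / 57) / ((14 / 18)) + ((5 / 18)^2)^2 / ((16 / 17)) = -592702573 / 31912704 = -18.57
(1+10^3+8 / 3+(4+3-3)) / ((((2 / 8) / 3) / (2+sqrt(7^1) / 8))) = 3023 * sqrt(7) / 2+24184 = 28183.05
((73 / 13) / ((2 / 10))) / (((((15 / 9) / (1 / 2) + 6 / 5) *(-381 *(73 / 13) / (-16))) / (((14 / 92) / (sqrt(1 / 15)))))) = 350 *sqrt(15) / 49657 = 0.03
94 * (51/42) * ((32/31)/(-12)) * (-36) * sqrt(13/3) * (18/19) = 460224 * sqrt(39)/4123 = 697.09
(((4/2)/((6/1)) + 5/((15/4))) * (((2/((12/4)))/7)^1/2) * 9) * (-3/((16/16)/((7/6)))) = -5/2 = -2.50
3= 3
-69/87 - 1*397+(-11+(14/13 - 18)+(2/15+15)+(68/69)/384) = -5126603923/12486240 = -410.58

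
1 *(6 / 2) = 3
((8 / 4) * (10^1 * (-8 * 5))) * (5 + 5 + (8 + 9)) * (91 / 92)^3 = -508660425 / 24334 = -20903.28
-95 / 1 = -95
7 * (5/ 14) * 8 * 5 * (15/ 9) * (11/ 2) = 2750/ 3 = 916.67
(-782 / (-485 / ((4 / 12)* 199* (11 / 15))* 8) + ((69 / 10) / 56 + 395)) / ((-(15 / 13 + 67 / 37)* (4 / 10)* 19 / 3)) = -53.92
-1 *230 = -230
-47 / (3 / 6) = -94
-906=-906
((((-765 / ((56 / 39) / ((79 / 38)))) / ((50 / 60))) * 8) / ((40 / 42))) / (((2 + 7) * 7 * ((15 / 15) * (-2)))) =471393 / 5320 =88.61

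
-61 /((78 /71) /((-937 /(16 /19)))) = 77104793 /1248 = 61782.69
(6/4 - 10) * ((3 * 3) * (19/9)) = -323/2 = -161.50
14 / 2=7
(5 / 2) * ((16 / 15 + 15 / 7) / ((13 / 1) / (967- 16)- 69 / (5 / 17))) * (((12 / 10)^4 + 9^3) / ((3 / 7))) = -16270804503 / 278864500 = -58.35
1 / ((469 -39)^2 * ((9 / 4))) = 1 / 416025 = 0.00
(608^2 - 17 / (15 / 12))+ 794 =1852222 / 5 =370444.40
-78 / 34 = -39 / 17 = -2.29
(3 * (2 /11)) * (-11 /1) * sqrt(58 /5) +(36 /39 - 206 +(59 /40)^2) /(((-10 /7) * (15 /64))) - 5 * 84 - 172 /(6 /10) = -1635857 /16250 - 6 * sqrt(290) /5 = -121.10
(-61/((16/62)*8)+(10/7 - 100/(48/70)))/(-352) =233791/473088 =0.49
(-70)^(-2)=1 /4900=0.00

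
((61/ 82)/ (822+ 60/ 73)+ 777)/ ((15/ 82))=3827049577/ 900990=4247.60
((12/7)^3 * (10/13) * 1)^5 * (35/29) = 7703510787293184000000/7302764902232388953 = 1054.88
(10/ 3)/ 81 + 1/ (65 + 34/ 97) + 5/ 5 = 542446/ 513459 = 1.06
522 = 522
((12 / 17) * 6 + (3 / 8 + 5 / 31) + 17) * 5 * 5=2294725 / 4216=544.29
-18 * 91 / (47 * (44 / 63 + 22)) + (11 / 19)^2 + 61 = 55804261 / 933185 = 59.80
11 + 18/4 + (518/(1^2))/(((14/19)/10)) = 7045.50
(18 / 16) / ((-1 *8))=-9 / 64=-0.14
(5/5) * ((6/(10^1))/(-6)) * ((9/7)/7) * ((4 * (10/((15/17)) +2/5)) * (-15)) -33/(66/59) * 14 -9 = -100222/245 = -409.07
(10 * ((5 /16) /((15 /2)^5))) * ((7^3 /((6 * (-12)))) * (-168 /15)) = 9604 /1366875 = 0.01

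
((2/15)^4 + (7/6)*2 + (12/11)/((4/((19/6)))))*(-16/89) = -28487816/49561875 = -0.57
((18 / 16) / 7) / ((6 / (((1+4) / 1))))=15 / 112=0.13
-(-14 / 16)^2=-49 / 64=-0.77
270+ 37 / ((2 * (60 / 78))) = 5881 / 20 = 294.05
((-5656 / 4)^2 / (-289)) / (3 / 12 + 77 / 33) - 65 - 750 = -3493.06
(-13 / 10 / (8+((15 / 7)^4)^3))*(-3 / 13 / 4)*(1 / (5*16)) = 41523861603 / 415542618202345600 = 0.00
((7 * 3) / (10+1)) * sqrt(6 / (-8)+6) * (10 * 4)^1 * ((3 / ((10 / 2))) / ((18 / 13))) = 182 * sqrt(21) / 11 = 75.82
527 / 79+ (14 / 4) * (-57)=-30467 / 158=-192.83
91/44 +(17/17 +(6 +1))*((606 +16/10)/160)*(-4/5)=-22.24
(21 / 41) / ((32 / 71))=1491 / 1312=1.14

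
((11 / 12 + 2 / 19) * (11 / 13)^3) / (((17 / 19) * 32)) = 310123 / 14342016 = 0.02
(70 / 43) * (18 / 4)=315 / 43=7.33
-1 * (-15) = 15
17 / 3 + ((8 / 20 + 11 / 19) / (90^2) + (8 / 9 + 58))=16558531 / 256500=64.56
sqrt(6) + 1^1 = 1 + sqrt(6) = 3.45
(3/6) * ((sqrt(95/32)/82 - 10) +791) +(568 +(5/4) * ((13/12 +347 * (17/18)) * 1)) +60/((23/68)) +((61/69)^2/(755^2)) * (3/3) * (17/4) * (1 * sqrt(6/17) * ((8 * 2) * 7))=104188 * sqrt(102)/2713889025 +sqrt(190)/1312 +5123327/3312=1546.91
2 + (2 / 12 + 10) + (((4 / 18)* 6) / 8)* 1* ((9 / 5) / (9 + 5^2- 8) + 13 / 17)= 54391 / 4420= 12.31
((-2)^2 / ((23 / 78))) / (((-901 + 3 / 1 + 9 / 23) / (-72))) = 22464 / 20645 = 1.09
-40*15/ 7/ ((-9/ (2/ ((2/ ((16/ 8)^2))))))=800/ 21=38.10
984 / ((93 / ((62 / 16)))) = 41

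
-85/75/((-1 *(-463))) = -17/6945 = -0.00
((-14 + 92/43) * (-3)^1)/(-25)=-306/215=-1.42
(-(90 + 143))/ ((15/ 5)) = -77.67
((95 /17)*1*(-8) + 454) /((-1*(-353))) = 6958 /6001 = 1.16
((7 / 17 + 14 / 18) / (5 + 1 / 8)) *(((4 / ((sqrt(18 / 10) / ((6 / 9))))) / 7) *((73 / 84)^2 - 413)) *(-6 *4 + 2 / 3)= 3025150960 *sqrt(5) / 10670373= 633.95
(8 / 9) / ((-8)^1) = -1 / 9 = -0.11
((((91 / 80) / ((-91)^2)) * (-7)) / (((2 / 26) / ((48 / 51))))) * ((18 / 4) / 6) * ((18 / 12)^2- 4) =21 / 1360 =0.02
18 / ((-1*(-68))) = 9 / 34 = 0.26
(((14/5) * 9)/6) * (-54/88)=-567/220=-2.58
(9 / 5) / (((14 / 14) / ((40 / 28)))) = 18 / 7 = 2.57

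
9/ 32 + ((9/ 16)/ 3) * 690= 4149/ 32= 129.66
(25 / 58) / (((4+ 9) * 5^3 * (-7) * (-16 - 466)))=1 / 12719980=0.00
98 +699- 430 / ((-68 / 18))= 15484 / 17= 910.82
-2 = -2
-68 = -68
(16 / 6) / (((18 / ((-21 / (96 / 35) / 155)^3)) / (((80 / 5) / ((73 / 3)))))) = -117649 / 10021215744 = -0.00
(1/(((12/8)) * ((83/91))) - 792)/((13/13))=-197026/249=-791.27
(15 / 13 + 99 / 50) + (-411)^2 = 109800687 / 650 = 168924.13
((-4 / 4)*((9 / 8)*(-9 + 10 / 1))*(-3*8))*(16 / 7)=432 / 7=61.71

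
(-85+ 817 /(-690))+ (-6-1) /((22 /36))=-741077 /7590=-97.64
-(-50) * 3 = 150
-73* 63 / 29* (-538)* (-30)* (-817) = 2091177986.90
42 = 42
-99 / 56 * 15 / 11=-135 / 56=-2.41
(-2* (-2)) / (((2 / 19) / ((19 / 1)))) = 722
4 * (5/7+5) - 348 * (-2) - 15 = 4927/7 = 703.86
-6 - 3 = -9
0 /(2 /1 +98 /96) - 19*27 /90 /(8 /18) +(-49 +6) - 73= -5153 /40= -128.82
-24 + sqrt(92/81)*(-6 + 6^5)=-24 + 5180*sqrt(23)/3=8256.80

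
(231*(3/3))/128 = 231/128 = 1.80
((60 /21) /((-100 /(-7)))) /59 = 1 /295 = 0.00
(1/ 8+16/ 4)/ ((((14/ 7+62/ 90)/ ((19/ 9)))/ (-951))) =-271035/ 88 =-3079.94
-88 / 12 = -22 / 3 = -7.33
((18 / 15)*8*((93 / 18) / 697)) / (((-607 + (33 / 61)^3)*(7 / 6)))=-168873864 / 1680102312175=-0.00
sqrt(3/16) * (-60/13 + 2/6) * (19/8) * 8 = -3173 * sqrt(3)/156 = -35.23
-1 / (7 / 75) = -75 / 7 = -10.71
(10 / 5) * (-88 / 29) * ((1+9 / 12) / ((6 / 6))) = -308 / 29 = -10.62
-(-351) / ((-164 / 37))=-12987 / 164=-79.19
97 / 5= 19.40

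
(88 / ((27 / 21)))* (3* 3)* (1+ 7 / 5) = 7392 / 5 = 1478.40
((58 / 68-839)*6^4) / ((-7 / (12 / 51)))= 10552032 / 289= 36512.22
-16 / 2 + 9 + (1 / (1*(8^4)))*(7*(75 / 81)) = 110767 / 110592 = 1.00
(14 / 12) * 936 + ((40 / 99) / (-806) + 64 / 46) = 1003329296 / 917631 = 1093.39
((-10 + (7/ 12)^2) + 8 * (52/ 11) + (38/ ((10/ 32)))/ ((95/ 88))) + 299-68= 14723219/ 39600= 371.80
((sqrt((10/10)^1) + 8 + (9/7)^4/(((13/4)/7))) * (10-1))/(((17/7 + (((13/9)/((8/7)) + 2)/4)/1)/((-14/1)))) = -344088000/595231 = -578.07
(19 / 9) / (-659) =-19 / 5931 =-0.00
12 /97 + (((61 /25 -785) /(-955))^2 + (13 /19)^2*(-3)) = -12160730622743 /19960237140625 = -0.61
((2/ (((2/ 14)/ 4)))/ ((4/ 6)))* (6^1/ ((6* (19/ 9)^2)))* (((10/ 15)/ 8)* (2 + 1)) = 1701/ 361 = 4.71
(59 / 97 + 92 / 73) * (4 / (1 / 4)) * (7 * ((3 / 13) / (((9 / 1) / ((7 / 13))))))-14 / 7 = 3192970 / 3590067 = 0.89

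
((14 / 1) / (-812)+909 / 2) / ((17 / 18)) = 237240 / 493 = 481.22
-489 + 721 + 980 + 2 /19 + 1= 23049 /19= 1213.11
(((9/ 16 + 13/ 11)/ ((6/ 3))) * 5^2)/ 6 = 7675/ 2112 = 3.63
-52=-52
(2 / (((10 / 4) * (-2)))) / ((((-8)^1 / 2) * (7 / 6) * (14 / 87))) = 261 / 490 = 0.53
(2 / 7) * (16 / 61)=32 / 427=0.07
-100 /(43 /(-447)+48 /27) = -26820 /451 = -59.47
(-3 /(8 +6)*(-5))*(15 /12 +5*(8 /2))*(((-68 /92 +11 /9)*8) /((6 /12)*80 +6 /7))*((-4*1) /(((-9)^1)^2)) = -85000 /799227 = -0.11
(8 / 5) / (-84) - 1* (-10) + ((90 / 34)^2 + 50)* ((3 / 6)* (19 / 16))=43.83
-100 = -100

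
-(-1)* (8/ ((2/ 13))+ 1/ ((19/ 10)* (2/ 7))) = 1023/ 19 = 53.84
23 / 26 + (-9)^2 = 81.88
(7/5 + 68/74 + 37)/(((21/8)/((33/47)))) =640112/60865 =10.52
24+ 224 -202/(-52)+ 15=6939/26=266.88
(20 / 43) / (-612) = -5 / 6579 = -0.00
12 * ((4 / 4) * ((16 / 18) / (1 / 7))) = 224 / 3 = 74.67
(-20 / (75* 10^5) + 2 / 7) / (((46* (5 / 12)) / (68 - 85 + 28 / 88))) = -275247431 / 1106875000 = -0.25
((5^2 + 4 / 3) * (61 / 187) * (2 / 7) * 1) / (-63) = -9638 / 247401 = -0.04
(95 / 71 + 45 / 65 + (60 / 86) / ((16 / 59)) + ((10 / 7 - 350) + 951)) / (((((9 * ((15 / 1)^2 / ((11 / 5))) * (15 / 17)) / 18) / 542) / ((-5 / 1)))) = -22790776005679 / 625101750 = -36459.31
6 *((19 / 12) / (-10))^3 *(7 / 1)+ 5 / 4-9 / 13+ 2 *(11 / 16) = 6611831 / 3744000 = 1.77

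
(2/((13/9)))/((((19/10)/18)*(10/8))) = 2592/247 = 10.49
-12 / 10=-6 / 5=-1.20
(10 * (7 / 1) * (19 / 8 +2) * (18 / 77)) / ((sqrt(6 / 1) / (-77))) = -3675 * sqrt(6) / 4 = -2250.47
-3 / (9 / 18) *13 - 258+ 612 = 276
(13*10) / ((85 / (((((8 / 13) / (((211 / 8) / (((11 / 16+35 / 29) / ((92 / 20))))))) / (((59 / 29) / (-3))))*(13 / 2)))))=-685620 / 4867559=-0.14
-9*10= -90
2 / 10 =1 / 5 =0.20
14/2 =7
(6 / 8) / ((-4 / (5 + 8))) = -39 / 16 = -2.44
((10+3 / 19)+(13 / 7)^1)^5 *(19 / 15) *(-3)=-10420387635327968 / 10951525235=-951501.04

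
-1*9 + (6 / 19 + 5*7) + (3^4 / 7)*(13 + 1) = 3578 / 19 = 188.32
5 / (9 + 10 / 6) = 15 / 32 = 0.47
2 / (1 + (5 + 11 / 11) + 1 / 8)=16 / 57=0.28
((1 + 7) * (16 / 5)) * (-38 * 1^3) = -4864 / 5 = -972.80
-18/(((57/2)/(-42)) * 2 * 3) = 84/19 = 4.42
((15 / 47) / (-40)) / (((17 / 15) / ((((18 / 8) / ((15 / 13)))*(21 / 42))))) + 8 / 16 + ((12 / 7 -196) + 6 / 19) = -1315852667 / 6801088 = -193.48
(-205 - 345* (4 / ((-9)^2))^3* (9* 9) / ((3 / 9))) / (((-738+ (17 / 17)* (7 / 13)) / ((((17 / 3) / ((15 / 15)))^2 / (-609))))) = -589116385 / 38306286963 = -0.02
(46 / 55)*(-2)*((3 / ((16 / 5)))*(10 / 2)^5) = -215625 / 44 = -4900.57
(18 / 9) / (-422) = -0.00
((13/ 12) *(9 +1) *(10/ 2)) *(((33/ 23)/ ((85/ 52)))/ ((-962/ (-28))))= 20020/ 14467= 1.38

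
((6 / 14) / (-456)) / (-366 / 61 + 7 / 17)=17 / 101080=0.00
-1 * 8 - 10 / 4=-21 / 2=-10.50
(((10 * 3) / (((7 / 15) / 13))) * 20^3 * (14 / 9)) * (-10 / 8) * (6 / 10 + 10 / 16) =-15925000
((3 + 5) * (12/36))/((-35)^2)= 8/3675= 0.00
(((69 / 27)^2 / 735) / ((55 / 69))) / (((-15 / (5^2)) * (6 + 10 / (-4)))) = -24334 / 4584195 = -0.01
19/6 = 3.17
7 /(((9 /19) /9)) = 133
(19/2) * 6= 57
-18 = -18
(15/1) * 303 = 4545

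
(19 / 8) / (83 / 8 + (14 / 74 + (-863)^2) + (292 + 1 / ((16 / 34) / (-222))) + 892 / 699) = 491397 / 154060943987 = 0.00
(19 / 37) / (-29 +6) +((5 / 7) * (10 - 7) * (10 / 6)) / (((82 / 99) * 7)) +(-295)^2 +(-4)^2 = 297622887921 / 3419318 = 87041.59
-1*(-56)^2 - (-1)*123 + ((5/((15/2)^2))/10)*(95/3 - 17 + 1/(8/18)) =-3012.85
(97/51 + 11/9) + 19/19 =631/153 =4.12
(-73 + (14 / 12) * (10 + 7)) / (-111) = 319 / 666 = 0.48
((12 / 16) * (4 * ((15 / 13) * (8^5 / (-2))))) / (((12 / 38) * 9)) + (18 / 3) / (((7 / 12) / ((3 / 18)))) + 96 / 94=-256005860 / 12831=-19952.14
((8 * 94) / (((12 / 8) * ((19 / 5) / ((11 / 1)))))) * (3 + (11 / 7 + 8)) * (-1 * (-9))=21838080 / 133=164196.09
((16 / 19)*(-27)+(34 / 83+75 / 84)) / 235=-189291 / 2075332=-0.09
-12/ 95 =-0.13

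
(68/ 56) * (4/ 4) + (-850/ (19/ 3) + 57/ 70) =-87901/ 665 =-132.18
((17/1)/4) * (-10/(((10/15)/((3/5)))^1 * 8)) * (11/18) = -187/64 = -2.92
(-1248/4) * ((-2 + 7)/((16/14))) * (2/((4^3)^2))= -0.67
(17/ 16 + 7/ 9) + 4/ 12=313/ 144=2.17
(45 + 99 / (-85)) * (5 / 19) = 11.54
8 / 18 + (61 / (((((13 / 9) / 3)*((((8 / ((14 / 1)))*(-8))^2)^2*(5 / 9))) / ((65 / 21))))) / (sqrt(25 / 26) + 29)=51554227691 / 103058767872- 8473815*sqrt(26) / 22901948416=0.50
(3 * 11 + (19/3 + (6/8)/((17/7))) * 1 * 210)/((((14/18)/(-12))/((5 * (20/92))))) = -65538450/2737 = -23945.36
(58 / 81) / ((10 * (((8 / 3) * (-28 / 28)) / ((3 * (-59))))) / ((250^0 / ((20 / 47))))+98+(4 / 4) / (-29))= 4664186 / 638543133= 0.01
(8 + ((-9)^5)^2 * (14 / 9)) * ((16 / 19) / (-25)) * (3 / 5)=-109619608.00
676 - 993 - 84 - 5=-406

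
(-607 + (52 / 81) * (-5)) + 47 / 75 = -1234406 / 2025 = -609.58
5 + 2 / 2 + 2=8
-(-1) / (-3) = -1 / 3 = -0.33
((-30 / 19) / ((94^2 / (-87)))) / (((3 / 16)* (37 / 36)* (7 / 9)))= 1127520 / 10870489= 0.10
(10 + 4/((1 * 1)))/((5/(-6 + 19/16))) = -539/40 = -13.48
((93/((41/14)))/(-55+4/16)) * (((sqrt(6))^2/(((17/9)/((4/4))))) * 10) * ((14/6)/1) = -2187360/50881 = -42.99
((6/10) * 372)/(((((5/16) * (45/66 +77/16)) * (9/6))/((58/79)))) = 121516032/1909825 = 63.63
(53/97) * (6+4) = 530/97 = 5.46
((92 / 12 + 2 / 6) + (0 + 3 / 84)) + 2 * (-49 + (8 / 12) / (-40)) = -37799 / 420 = -90.00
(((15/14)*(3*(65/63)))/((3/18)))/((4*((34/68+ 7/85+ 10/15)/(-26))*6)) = -82875/4802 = -17.26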